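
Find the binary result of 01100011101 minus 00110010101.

Method 1 - Direct subtraction (column by column from the right: bit − bit − borrow-in; if negative, add 2 and borrow 1 from the next column):
borrow: 01100000000
        01100011101
-       00110010101
-------------------
        00110001000

Method 2 - Add two's complement:
Two's complement of 00110010101: invert → 11001101010, add 1 → 11001101011
  01100011101
+ 11001101011
-------------
 100110001000  (end carry out of the top bit = 1)
Discarding the end carry: 00110001000
Decimal check:
  01100011101 = 512 + 256 + 16 + 8 + 4 + 1 = 797
  00110010101 = 256 + 128 + 16 + 4 + 1 = 405
  797 - 405 = 392, and 00110001000 = 256 + 128 + 8 = 392 ✓



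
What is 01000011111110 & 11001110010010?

AND: 1 only when both bits are 1
  01000011111110
& 11001110010010
----------------
  01000010010010
Decimal: 4350 & 13202 = 4242



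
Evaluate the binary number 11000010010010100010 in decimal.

Sum of powers of 2 for each 1-bit:
2^1 + 2^5 + 2^7 + 2^10 + 2^13 + 2^18 + 2^19
= 2 + 32 + 128 + 1024 + 8192 + 262144 + 524288
= 795810



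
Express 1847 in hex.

Using repeated division by 16 (digits 10–15 are A–F):
1847 ÷ 16 = 115 remainder 7
115 ÷ 16 = 7 remainder 3
7 ÷ 16 = 0 remainder 7
Reading remainders bottom to top: 737



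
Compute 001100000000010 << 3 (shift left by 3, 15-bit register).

Original: 001100000000010 (decimal 6146)
Shift left by 3 positions
Append 3 zeros on the right and drop the 3 high bits that overflow the 15-bit width
Result: 100000000010000 (decimal 16400)
Equivalent: 6146 << 3 = 6146 × 2^3 = 49168, truncated to 15 bits = 16400



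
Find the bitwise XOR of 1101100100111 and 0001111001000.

XOR: 1 when bits differ
  1101100100111
^ 0001111001000
---------------
  1100011101111
Decimal: 6951 ^ 968 = 6383



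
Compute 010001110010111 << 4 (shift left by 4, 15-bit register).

Original: 010001110010111 (decimal 9111)
Shift left by 4 positions
Append 4 zeros on the right and drop the 4 high bits that overflow the 15-bit width
Result: 011100101110000 (decimal 14704)
Equivalent: 9111 << 4 = 9111 × 2^4 = 145776, truncated to 15 bits = 14704



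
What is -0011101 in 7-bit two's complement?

Original: 0011101
Step 1 - Invert all bits: 1100010
Step 2 - Add 1: 1100011
Verification: 0011101 + 1100011 = 10000000; discarding the end carry (carry out of the top bit) leaves the 7-bit value 0000000, as required for x + (-x)



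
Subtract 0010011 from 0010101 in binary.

Method 1 - Direct subtraction (column by column from the right: bit − bit − borrow-in; if negative, add 2 and borrow 1 from the next column):
borrow: 0000100
        0010101
-       0010011
---------------
        0000010

Method 2 - Add two's complement:
Two's complement of 0010011: invert → 1101100, add 1 → 1101101
  0010101
+ 1101101
---------
 10000010  (end carry out of the top bit = 1)
Discarding the end carry: 0000010
Decimal check:
  0010101 = 16 + 4 + 1 = 21
  0010011 = 16 + 2 + 1 = 19
  21 - 19 = 2, and 0000010 = 2 ✓



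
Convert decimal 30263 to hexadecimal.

Using repeated division by 16 (digits 10–15 are A–F):
30263 ÷ 16 = 1891 remainder 7
1891 ÷ 16 = 118 remainder 3
118 ÷ 16 = 7 remainder 6
7 ÷ 16 = 0 remainder 7
Reading remainders bottom to top: 7637



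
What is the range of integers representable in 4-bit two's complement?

For 4-bit two's complement:
Minimum: -2^3 = -8
Maximum: 2^3 - 1 = 7



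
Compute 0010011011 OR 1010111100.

OR: 1 when either bit is 1
  0010011011
| 1010111100
------------
  1010111111
Decimal: 155 | 700 = 703



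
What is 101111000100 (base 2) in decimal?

Sum of powers of 2 for each 1-bit:
2^2 + 2^6 + 2^7 + 2^8 + 2^9 + 2^11
= 4 + 64 + 128 + 256 + 512 + 2048
= 3012



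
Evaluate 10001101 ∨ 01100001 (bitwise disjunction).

OR: 1 when either bit is 1
  10001101
| 01100001
----------
  11101101
Decimal: 141 | 97 = 237



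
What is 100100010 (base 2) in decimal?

Sum of powers of 2 for each 1-bit:
2^1 + 2^5 + 2^8
= 2 + 32 + 256
= 290



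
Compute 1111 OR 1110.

OR: 1 when either bit is 1
  1111
| 1110
------
  1111
Decimal: 15 | 14 = 15



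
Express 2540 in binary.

Using repeated division by 2:
2540 ÷ 2 = 1270 remainder 0
1270 ÷ 2 = 635 remainder 0
635 ÷ 2 = 317 remainder 1
317 ÷ 2 = 158 remainder 1
158 ÷ 2 = 79 remainder 0
79 ÷ 2 = 39 remainder 1
39 ÷ 2 = 19 remainder 1
19 ÷ 2 = 9 remainder 1
9 ÷ 2 = 4 remainder 1
4 ÷ 2 = 2 remainder 0
2 ÷ 2 = 1 remainder 0
1 ÷ 2 = 0 remainder 1
Reading remainders bottom to top: 100111101100



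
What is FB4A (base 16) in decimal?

Expand by place value (powers of 16):
Digit values: F = 15, B = 11, A = 10
FB4A = 15 × 16^3 + 11 × 16^2 + 4 × 16^1 + 10 × 16^0
= 15 × 4096 + 11 × 256 + 4 × 16 + 10 × 1
= 61440 + 2816 + 64 + 10
= 64330



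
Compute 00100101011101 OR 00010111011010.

OR: 1 when either bit is 1
  00100101011101
| 00010111011010
----------------
  00110111011111
Decimal: 2397 | 1498 = 3551



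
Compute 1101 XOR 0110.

XOR: 1 when bits differ
  1101
^ 0110
------
  1011
Decimal: 13 ^ 6 = 11



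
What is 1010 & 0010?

AND: 1 only when both bits are 1
  1010
& 0010
------
  0010
Decimal: 10 & 2 = 2



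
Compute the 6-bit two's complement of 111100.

Original (sign bit 1, negative): 111100
Step 1 - Invert all bits: 000011
Step 2 - Add 1: 000100
Verification: 111100 + 000100 = 1000000; discarding the end carry (carry out of the top bit) leaves the 6-bit value 000000, as required for x + (-x)



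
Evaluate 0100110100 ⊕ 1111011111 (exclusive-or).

XOR: 1 when bits differ
  0100110100
^ 1111011111
------------
  1011101011
Decimal: 308 ^ 991 = 747



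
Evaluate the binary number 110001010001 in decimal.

Sum of powers of 2 for each 1-bit:
2^0 + 2^4 + 2^6 + 2^10 + 2^11
= 1 + 16 + 64 + 1024 + 2048
= 3153



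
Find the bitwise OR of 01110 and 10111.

OR: 1 when either bit is 1
  01110
| 10111
-------
  11111
Decimal: 14 | 23 = 31



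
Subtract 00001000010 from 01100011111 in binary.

Method 1 - Direct subtraction (column by column from the right: bit − bit − borrow-in; if negative, add 2 and borrow 1 from the next column):
borrow: 00110000000
        01100011111
-       00001000010
-------------------
        01011011101

Method 2 - Add two's complement:
Two's complement of 00001000010: invert → 11110111101, add 1 → 11110111110
  01100011111
+ 11110111110
-------------
 101011011101  (end carry out of the top bit = 1)
Discarding the end carry: 01011011101
Decimal check:
  01100011111 = 512 + 256 + 16 + 8 + 4 + 2 + 1 = 799
  00001000010 = 64 + 2 = 66
  799 - 66 = 733, and 01011011101 = 512 + 128 + 64 + 16 + 8 + 4 + 1 = 733 ✓



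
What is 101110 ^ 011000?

XOR: 1 when bits differ
  101110
^ 011000
--------
  110110
Decimal: 46 ^ 24 = 54



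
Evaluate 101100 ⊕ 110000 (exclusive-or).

XOR: 1 when bits differ
  101100
^ 110000
--------
  011100
Decimal: 44 ^ 48 = 28



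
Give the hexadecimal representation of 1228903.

Using repeated division by 16 (digits 10–15 are A–F):
1228903 ÷ 16 = 76806 remainder 7
76806 ÷ 16 = 4800 remainder 6
4800 ÷ 16 = 300 remainder 0
300 ÷ 16 = 18 remainder 12 (C)
18 ÷ 16 = 1 remainder 2
1 ÷ 16 = 0 remainder 1
Reading remainders bottom to top: 12C067



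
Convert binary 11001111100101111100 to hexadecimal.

Group into 4-bit nibbles from right:
  1100 = C
  1111 = F
  1001 = 9
  0111 = 7
  1100 = C
Result: CF97C



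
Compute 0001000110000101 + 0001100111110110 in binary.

Add column by column from the right: bit + bit + carry-in; write the sum mod 2, carry 1 when the sum is 2 or 3.
carry:  0010001100001000
        0001000110000101
+       0001100111110110
------------------------
       00010101101111011
(the carry out of the leftmost column, 0, becomes the leading bit)
Decimal check:
  0001000110000101 = 4096 + 256 + 128 + 4 + 1 = 4485
  0001100111110110 = 4096 + 2048 + 256 + 128 + 64 + 32 + 16 + 4 + 2 = 6646
  4485 + 6646 = 11131, and 00010101101111011 = 8192 + 2048 + 512 + 256 + 64 + 32 + 16 + 8 + 2 + 1 = 11131 ✓



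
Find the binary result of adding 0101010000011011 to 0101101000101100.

Add column by column from the right: bit + bit + carry-in; write the sum mod 2, carry 1 when the sum is 2 or 3.
carry:  1010000001110000
        0101010000011011
+       0101101000101100
------------------------
       01010111001000111
(the carry out of the leftmost column, 0, becomes the leading bit)
Decimal check:
  0101010000011011 = 16384 + 4096 + 1024 + 16 + 8 + 2 + 1 = 21531
  0101101000101100 = 16384 + 4096 + 2048 + 512 + 32 + 8 + 4 = 23084
  21531 + 23084 = 44615, and 01010111001000111 = 32768 + 8192 + 2048 + 1024 + 512 + 64 + 4 + 2 + 1 = 44615 ✓



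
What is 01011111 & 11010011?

AND: 1 only when both bits are 1
  01011111
& 11010011
----------
  01010011
Decimal: 95 & 211 = 83



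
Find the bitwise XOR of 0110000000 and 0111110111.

XOR: 1 when bits differ
  0110000000
^ 0111110111
------------
  0001110111
Decimal: 384 ^ 503 = 119



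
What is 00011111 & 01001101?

AND: 1 only when both bits are 1
  00011111
& 01001101
----------
  00001101
Decimal: 31 & 77 = 13



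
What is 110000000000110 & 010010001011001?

AND: 1 only when both bits are 1
  110000000000110
& 010010001011001
-----------------
  010000000000000
Decimal: 24582 & 9305 = 8192



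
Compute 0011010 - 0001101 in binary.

Method 1 - Direct subtraction (column by column from the right: bit − bit − borrow-in; if negative, add 2 and borrow 1 from the next column):
borrow: 0011010
        0011010
-       0001101
---------------
        0001101

Method 2 - Add two's complement:
Two's complement of 0001101: invert → 1110010, add 1 → 1110011
  0011010
+ 1110011
---------
 10001101  (end carry out of the top bit = 1)
Discarding the end carry: 0001101
Decimal check:
  0011010 = 16 + 8 + 2 = 26
  0001101 = 8 + 4 + 1 = 13
  26 - 13 = 13, and 0001101 = 8 + 4 + 1 = 13 ✓



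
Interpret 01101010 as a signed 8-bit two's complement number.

Binary: 01101010
Sign bit: 0 (non-negative)
Read directly as an unsigned value:
01101010 = 64 + 32 + 8 + 2 = 106
Value: 106



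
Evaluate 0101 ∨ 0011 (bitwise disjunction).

OR: 1 when either bit is 1
  0101
| 0011
------
  0111
Decimal: 5 | 3 = 7



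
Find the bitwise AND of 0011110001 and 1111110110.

AND: 1 only when both bits are 1
  0011110001
& 1111110110
------------
  0011110000
Decimal: 241 & 1014 = 240



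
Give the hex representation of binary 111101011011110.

Group into 4-bit nibbles from right:
  0111 = 7
  1010 = A
  1101 = D
  1110 = E
Result: 7ADE



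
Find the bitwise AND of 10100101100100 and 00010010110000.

AND: 1 only when both bits are 1
  10100101100100
& 00010010110000
----------------
  00000000100000
Decimal: 10596 & 1200 = 32



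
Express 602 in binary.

Using repeated division by 2:
602 ÷ 2 = 301 remainder 0
301 ÷ 2 = 150 remainder 1
150 ÷ 2 = 75 remainder 0
75 ÷ 2 = 37 remainder 1
37 ÷ 2 = 18 remainder 1
18 ÷ 2 = 9 remainder 0
9 ÷ 2 = 4 remainder 1
4 ÷ 2 = 2 remainder 0
2 ÷ 2 = 1 remainder 0
1 ÷ 2 = 0 remainder 1
Reading remainders bottom to top: 1001011010



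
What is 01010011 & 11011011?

AND: 1 only when both bits are 1
  01010011
& 11011011
----------
  01010011
Decimal: 83 & 219 = 83



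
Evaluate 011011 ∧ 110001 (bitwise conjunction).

AND: 1 only when both bits are 1
  011011
& 110001
--------
  010001
Decimal: 27 & 49 = 17



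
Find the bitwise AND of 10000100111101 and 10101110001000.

AND: 1 only when both bits are 1
  10000100111101
& 10101110001000
----------------
  10000100001000
Decimal: 8509 & 11144 = 8456



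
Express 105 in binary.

Using repeated division by 2:
105 ÷ 2 = 52 remainder 1
52 ÷ 2 = 26 remainder 0
26 ÷ 2 = 13 remainder 0
13 ÷ 2 = 6 remainder 1
6 ÷ 2 = 3 remainder 0
3 ÷ 2 = 1 remainder 1
1 ÷ 2 = 0 remainder 1
Reading remainders bottom to top: 1101001



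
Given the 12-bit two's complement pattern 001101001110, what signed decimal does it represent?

Binary: 001101001110
Sign bit: 0 (non-negative)
Read directly as an unsigned value:
001101001110 = 512 + 256 + 64 + 8 + 4 + 2 = 846
Value: 846



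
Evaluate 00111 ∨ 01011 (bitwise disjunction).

OR: 1 when either bit is 1
  00111
| 01011
-------
  01111
Decimal: 7 | 11 = 15



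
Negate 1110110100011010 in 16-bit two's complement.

Original (sign bit 1, negative): 1110110100011010
Step 1 - Invert all bits: 0001001011100101
Step 2 - Add 1: 0001001011100110
Verification: 1110110100011010 + 0001001011100110 = 10000000000000000; discarding the end carry (carry out of the top bit) leaves the 16-bit value 0000000000000000, as required for x + (-x)



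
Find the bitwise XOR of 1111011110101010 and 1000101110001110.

XOR: 1 when bits differ
  1111011110101010
^ 1000101110001110
------------------
  0111110000100100
Decimal: 63402 ^ 35726 = 31780



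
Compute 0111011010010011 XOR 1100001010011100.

XOR: 1 when bits differ
  0111011010010011
^ 1100001010011100
------------------
  1011010000001111
Decimal: 30355 ^ 49820 = 46095



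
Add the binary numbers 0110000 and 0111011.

Add column by column from the right: bit + bit + carry-in; write the sum mod 2, carry 1 when the sum is 2 or 3.
carry:  1100000
        0110000
+       0111011
---------------
       01101011
(the carry out of the leftmost column, 0, becomes the leading bit)
Decimal check:
  0110000 = 32 + 16 = 48
  0111011 = 32 + 16 + 8 + 2 + 1 = 59
  48 + 59 = 107, and 01101011 = 64 + 32 + 8 + 2 + 1 = 107 ✓



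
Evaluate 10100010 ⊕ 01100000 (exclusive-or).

XOR: 1 when bits differ
  10100010
^ 01100000
----------
  11000010
Decimal: 162 ^ 96 = 194



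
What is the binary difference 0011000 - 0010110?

Method 1 - Direct subtraction (column by column from the right: bit − bit − borrow-in; if negative, add 2 and borrow 1 from the next column):
borrow: 0001100
        0011000
-       0010110
---------------
        0000010

Method 2 - Add two's complement:
Two's complement of 0010110: invert → 1101001, add 1 → 1101010
  0011000
+ 1101010
---------
 10000010  (end carry out of the top bit = 1)
Discarding the end carry: 0000010
Decimal check:
  0011000 = 16 + 8 = 24
  0010110 = 16 + 4 + 2 = 22
  24 - 22 = 2, and 0000010 = 2 ✓



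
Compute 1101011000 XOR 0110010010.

XOR: 1 when bits differ
  1101011000
^ 0110010010
------------
  1011001010
Decimal: 856 ^ 402 = 714



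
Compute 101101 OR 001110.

OR: 1 when either bit is 1
  101101
| 001110
--------
  101111
Decimal: 45 | 14 = 47



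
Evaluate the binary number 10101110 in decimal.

Sum of powers of 2 for each 1-bit:
2^1 + 2^2 + 2^3 + 2^5 + 2^7
= 2 + 4 + 8 + 32 + 128
= 174



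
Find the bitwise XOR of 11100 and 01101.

XOR: 1 when bits differ
  11100
^ 01101
-------
  10001
Decimal: 28 ^ 13 = 17



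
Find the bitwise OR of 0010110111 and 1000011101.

OR: 1 when either bit is 1
  0010110111
| 1000011101
------------
  1010111111
Decimal: 183 | 541 = 703



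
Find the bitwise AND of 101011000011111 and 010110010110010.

AND: 1 only when both bits are 1
  101011000011111
& 010110010110010
-----------------
  000010000010010
Decimal: 22047 & 11442 = 1042



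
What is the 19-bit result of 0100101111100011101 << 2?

Original: 0100101111100011101 (decimal 155421)
Shift left by 2 positions
Append 2 zeros on the right and drop the 2 high bits that overflow the 19-bit width
Result: 0010111110001110100 (decimal 97396)
Equivalent: 155421 << 2 = 155421 × 2^2 = 621684, truncated to 19 bits = 97396



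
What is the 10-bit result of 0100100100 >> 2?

Original: 0100100100 (decimal 292)
Shift right by 2 positions
Drop the 2 low bits; fill with zeros on the left
Result: 0001001001 (decimal 73)
Equivalent: 292 >> 2 = 292 ÷ 2^2 = 73



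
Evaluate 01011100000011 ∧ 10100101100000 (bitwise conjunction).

AND: 1 only when both bits are 1
  01011100000011
& 10100101100000
----------------
  00000100000000
Decimal: 5891 & 10592 = 256



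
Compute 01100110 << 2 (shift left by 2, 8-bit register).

Original: 01100110 (decimal 102)
Shift left by 2 positions
Append 2 zeros on the right and drop the 2 high bits that overflow the 8-bit width
Result: 10011000 (decimal 152)
Equivalent: 102 << 2 = 102 × 2^2 = 408, truncated to 8 bits = 152



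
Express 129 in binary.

Using repeated division by 2:
129 ÷ 2 = 64 remainder 1
64 ÷ 2 = 32 remainder 0
32 ÷ 2 = 16 remainder 0
16 ÷ 2 = 8 remainder 0
8 ÷ 2 = 4 remainder 0
4 ÷ 2 = 2 remainder 0
2 ÷ 2 = 1 remainder 0
1 ÷ 2 = 0 remainder 1
Reading remainders bottom to top: 10000001



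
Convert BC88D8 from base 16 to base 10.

Expand by place value (powers of 16):
Digit values: B = 11, C = 12, D = 13
BC88D8 = 11 × 16^5 + 12 × 16^4 + 8 × 16^3 + 8 × 16^2 + 13 × 16^1 + 8 × 16^0
= 11 × 1048576 + 12 × 65536 + 8 × 4096 + 8 × 256 + 13 × 16 + 8 × 1
= 11534336 + 786432 + 32768 + 2048 + 208 + 8
= 12355800



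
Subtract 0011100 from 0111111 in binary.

Method 1 - Direct subtraction (column by column from the right: bit − bit − borrow-in; if negative, add 2 and borrow 1 from the next column):
borrow: 0000000
        0111111
-       0011100
---------------
        0100011

Method 2 - Add two's complement:
Two's complement of 0011100: invert → 1100011, add 1 → 1100100
  0111111
+ 1100100
---------
 10100011  (end carry out of the top bit = 1)
Discarding the end carry: 0100011
Decimal check:
  0111111 = 32 + 16 + 8 + 4 + 2 + 1 = 63
  0011100 = 16 + 8 + 4 = 28
  63 - 28 = 35, and 0100011 = 32 + 2 + 1 = 35 ✓



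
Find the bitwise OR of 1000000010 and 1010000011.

OR: 1 when either bit is 1
  1000000010
| 1010000011
------------
  1010000011
Decimal: 514 | 643 = 643



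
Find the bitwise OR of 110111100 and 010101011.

OR: 1 when either bit is 1
  110111100
| 010101011
-----------
  110111111
Decimal: 444 | 171 = 447



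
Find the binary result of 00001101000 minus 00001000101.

Method 1 - Direct subtraction (column by column from the right: bit − bit − borrow-in; if negative, add 2 and borrow 1 from the next column):
borrow: 00000001110
        00001101000
-       00001000101
-------------------
        00000100011

Method 2 - Add two's complement:
Two's complement of 00001000101: invert → 11110111010, add 1 → 11110111011
  00001101000
+ 11110111011
-------------
 100000100011  (end carry out of the top bit = 1)
Discarding the end carry: 00000100011
Decimal check:
  00001101000 = 64 + 32 + 8 = 104
  00001000101 = 64 + 4 + 1 = 69
  104 - 69 = 35, and 00000100011 = 32 + 2 + 1 = 35 ✓



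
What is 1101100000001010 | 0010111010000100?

OR: 1 when either bit is 1
  1101100000001010
| 0010111010000100
------------------
  1111111010001110
Decimal: 55306 | 11908 = 65166



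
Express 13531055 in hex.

Using repeated division by 16 (digits 10–15 are A–F):
13531055 ÷ 16 = 845690 remainder 15 (F)
845690 ÷ 16 = 52855 remainder 10 (A)
52855 ÷ 16 = 3303 remainder 7
3303 ÷ 16 = 206 remainder 7
206 ÷ 16 = 12 remainder 14 (E)
12 ÷ 16 = 0 remainder 12 (C)
Reading remainders bottom to top: CE77AF



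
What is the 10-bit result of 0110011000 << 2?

Original: 0110011000 (decimal 408)
Shift left by 2 positions
Append 2 zeros on the right and drop the 2 high bits that overflow the 10-bit width
Result: 1001100000 (decimal 608)
Equivalent: 408 << 2 = 408 × 2^2 = 1632, truncated to 10 bits = 608



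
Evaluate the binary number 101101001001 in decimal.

Sum of powers of 2 for each 1-bit:
2^0 + 2^3 + 2^6 + 2^8 + 2^9 + 2^11
= 1 + 8 + 64 + 256 + 512 + 2048
= 2889



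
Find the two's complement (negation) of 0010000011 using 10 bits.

Original: 0010000011
Step 1 - Invert all bits: 1101111100
Step 2 - Add 1: 1101111101
Verification: 0010000011 + 1101111101 = 10000000000; discarding the end carry (carry out of the top bit) leaves the 10-bit value 0000000000, as required for x + (-x)



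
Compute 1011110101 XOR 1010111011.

XOR: 1 when bits differ
  1011110101
^ 1010111011
------------
  0001001110
Decimal: 757 ^ 699 = 78



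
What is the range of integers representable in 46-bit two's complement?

For 46-bit two's complement:
Minimum: -2^45 = -35184372088832
Maximum: 2^45 - 1 = 35184372088831



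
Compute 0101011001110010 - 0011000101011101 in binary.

Method 1 - Direct subtraction (column by column from the right: bit − bit − borrow-in; if negative, add 2 and borrow 1 from the next column):
borrow: 0100001000111010
        0101011001110010
-       0011000101011101
------------------------
        0010010100010101

Method 2 - Add two's complement:
Two's complement of 0011000101011101: invert → 1100111010100010, add 1 → 1100111010100011
  0101011001110010
+ 1100111010100011
------------------
 10010010100010101  (end carry out of the top bit = 1)
Discarding the end carry: 0010010100010101
Decimal check:
  0101011001110010 = 16384 + 4096 + 1024 + 512 + 64 + 32 + 16 + 2 = 22130
  0011000101011101 = 8192 + 4096 + 256 + 64 + 16 + 8 + 4 + 1 = 12637
  22130 - 12637 = 9493, and 0010010100010101 = 8192 + 1024 + 256 + 16 + 4 + 1 = 9493 ✓



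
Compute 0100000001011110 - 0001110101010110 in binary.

Method 1 - Direct subtraction (column by column from the right: bit − bit − borrow-in; if negative, add 2 and borrow 1 from the next column):
borrow: 0111111000000000
        0100000001011110
-       0001110101010110
------------------------
        0010001100001000

Method 2 - Add two's complement:
Two's complement of 0001110101010110: invert → 1110001010101001, add 1 → 1110001010101010
  0100000001011110
+ 1110001010101010
------------------
 10010001100001000  (end carry out of the top bit = 1)
Discarding the end carry: 0010001100001000
Decimal check:
  0100000001011110 = 16384 + 64 + 16 + 8 + 4 + 2 = 16478
  0001110101010110 = 4096 + 2048 + 1024 + 256 + 64 + 16 + 4 + 2 = 7510
  16478 - 7510 = 8968, and 0010001100001000 = 8192 + 512 + 256 + 8 = 8968 ✓



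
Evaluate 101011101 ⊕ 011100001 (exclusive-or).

XOR: 1 when bits differ
  101011101
^ 011100001
-----------
  110111100
Decimal: 349 ^ 225 = 444



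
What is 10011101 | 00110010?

OR: 1 when either bit is 1
  10011101
| 00110010
----------
  10111111
Decimal: 157 | 50 = 191



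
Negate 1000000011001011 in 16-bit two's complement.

Original (sign bit 1, negative): 1000000011001011
Step 1 - Invert all bits: 0111111100110100
Step 2 - Add 1: 0111111100110101
Verification: 1000000011001011 + 0111111100110101 = 10000000000000000; discarding the end carry (carry out of the top bit) leaves the 16-bit value 0000000000000000, as required for x + (-x)



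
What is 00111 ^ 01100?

XOR: 1 when bits differ
  00111
^ 01100
-------
  01011
Decimal: 7 ^ 12 = 11



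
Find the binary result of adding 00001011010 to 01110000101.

Add column by column from the right: bit + bit + carry-in; write the sum mod 2, carry 1 when the sum is 2 or 3.
carry:  00000000000
        00001011010
+       01110000101
-------------------
       001111011111
(the carry out of the leftmost column, 0, becomes the leading bit)
Decimal check:
  00001011010 = 64 + 16 + 8 + 2 = 90
  01110000101 = 512 + 256 + 128 + 4 + 1 = 901
  90 + 901 = 991, and 001111011111 = 512 + 256 + 128 + 64 + 16 + 8 + 4 + 2 + 1 = 991 ✓



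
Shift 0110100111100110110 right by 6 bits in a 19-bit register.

Original: 0110100111100110110 (decimal 216886)
Shift right by 6 positions
Drop the 6 low bits; fill with zeros on the left
Result: 0000000110100111100 (decimal 3388)
Equivalent: 216886 >> 6 = 216886 ÷ 2^6 = 3388



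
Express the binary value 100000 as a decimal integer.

Sum of powers of 2 for each 1-bit:
2^5
= 32
= 32



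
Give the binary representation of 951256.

Using repeated division by 2:
951256 ÷ 2 = 475628 remainder 0
475628 ÷ 2 = 237814 remainder 0
237814 ÷ 2 = 118907 remainder 0
118907 ÷ 2 = 59453 remainder 1
59453 ÷ 2 = 29726 remainder 1
29726 ÷ 2 = 14863 remainder 0
14863 ÷ 2 = 7431 remainder 1
7431 ÷ 2 = 3715 remainder 1
3715 ÷ 2 = 1857 remainder 1
1857 ÷ 2 = 928 remainder 1
928 ÷ 2 = 464 remainder 0
464 ÷ 2 = 232 remainder 0
232 ÷ 2 = 116 remainder 0
116 ÷ 2 = 58 remainder 0
58 ÷ 2 = 29 remainder 0
29 ÷ 2 = 14 remainder 1
14 ÷ 2 = 7 remainder 0
7 ÷ 2 = 3 remainder 1
3 ÷ 2 = 1 remainder 1
1 ÷ 2 = 0 remainder 1
Reading remainders bottom to top: 11101000001111011000



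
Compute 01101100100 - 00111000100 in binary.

Method 1 - Direct subtraction (column by column from the right: bit − bit − borrow-in; if negative, add 2 and borrow 1 from the next column):
borrow: 01100000000
        01101100100
-       00111000100
-------------------
        00110100000

Method 2 - Add two's complement:
Two's complement of 00111000100: invert → 11000111011, add 1 → 11000111100
  01101100100
+ 11000111100
-------------
 100110100000  (end carry out of the top bit = 1)
Discarding the end carry: 00110100000
Decimal check:
  01101100100 = 512 + 256 + 64 + 32 + 4 = 868
  00111000100 = 256 + 128 + 64 + 4 = 452
  868 - 452 = 416, and 00110100000 = 256 + 128 + 32 = 416 ✓



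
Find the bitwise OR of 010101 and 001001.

OR: 1 when either bit is 1
  010101
| 001001
--------
  011101
Decimal: 21 | 9 = 29



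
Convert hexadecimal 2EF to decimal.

Expand by place value (powers of 16):
Digit values: E = 14, F = 15
2EF = 2 × 16^2 + 14 × 16^1 + 15 × 16^0
= 2 × 256 + 14 × 16 + 15 × 1
= 512 + 224 + 15
= 751



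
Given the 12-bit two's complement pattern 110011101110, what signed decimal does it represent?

Binary: 110011101110
Sign bit: 1 (negative)
Invert: 001100010001
Add 1:  001100010010
Magnitude: 001100010010 = 512 + 256 + 16 + 2 = 786
Value: -786



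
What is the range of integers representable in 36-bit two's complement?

For 36-bit two's complement:
Minimum: -2^35 = -34359738368
Maximum: 2^35 - 1 = 34359738367



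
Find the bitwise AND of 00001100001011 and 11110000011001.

AND: 1 only when both bits are 1
  00001100001011
& 11110000011001
----------------
  00000000001001
Decimal: 779 & 15385 = 9



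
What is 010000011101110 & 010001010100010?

AND: 1 only when both bits are 1
  010000011101110
& 010001010100010
-----------------
  010000010100010
Decimal: 8430 & 8866 = 8354



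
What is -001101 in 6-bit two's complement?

Original: 001101
Step 1 - Invert all bits: 110010
Step 2 - Add 1: 110011
Verification: 001101 + 110011 = 1000000; discarding the end carry (carry out of the top bit) leaves the 6-bit value 000000, as required for x + (-x)



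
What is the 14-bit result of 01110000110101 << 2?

Original: 01110000110101 (decimal 7221)
Shift left by 2 positions
Append 2 zeros on the right and drop the 2 high bits that overflow the 14-bit width
Result: 11000011010100 (decimal 12500)
Equivalent: 7221 << 2 = 7221 × 2^2 = 28884, truncated to 14 bits = 12500



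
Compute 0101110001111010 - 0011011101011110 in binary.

Method 1 - Direct subtraction (column by column from the right: bit − bit − borrow-in; if negative, add 2 and borrow 1 from the next column):
borrow: 0100111000111000
        0101110001111010
-       0011011101011110
------------------------
        0010010100011100

Method 2 - Add two's complement:
Two's complement of 0011011101011110: invert → 1100100010100001, add 1 → 1100100010100010
  0101110001111010
+ 1100100010100010
------------------
 10010010100011100  (end carry out of the top bit = 1)
Discarding the end carry: 0010010100011100
Decimal check:
  0101110001111010 = 16384 + 4096 + 2048 + 1024 + 64 + 32 + 16 + 8 + 2 = 23674
  0011011101011110 = 8192 + 4096 + 1024 + 512 + 256 + 64 + 16 + 8 + 4 + 2 = 14174
  23674 - 14174 = 9500, and 0010010100011100 = 8192 + 1024 + 256 + 16 + 8 + 4 = 9500 ✓



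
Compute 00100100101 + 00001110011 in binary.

Add column by column from the right: bit + bit + carry-in; write the sum mod 2, carry 1 when the sum is 2 or 3.
carry:  00011001110
        00100100101
+       00001110011
-------------------
       000110011000
(the carry out of the leftmost column, 0, becomes the leading bit)
Decimal check:
  00100100101 = 256 + 32 + 4 + 1 = 293
  00001110011 = 64 + 32 + 16 + 2 + 1 = 115
  293 + 115 = 408, and 000110011000 = 256 + 128 + 16 + 8 = 408 ✓



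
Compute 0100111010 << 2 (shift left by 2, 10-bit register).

Original: 0100111010 (decimal 314)
Shift left by 2 positions
Append 2 zeros on the right and drop the 2 high bits that overflow the 10-bit width
Result: 0011101000 (decimal 232)
Equivalent: 314 << 2 = 314 × 2^2 = 1256, truncated to 10 bits = 232



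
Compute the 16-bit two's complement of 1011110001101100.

Original (sign bit 1, negative): 1011110001101100
Step 1 - Invert all bits: 0100001110010011
Step 2 - Add 1: 0100001110010100
Verification: 1011110001101100 + 0100001110010100 = 10000000000000000; discarding the end carry (carry out of the top bit) leaves the 16-bit value 0000000000000000, as required for x + (-x)



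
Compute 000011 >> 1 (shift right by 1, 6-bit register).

Original: 000011 (decimal 3)
Shift right by 1 position
Drop the 1 low bit; fill with zero on the left
Result: 000001 (decimal 1)
Equivalent: 3 >> 1 = 3 ÷ 2^1 = 1



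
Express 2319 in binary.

Using repeated division by 2:
2319 ÷ 2 = 1159 remainder 1
1159 ÷ 2 = 579 remainder 1
579 ÷ 2 = 289 remainder 1
289 ÷ 2 = 144 remainder 1
144 ÷ 2 = 72 remainder 0
72 ÷ 2 = 36 remainder 0
36 ÷ 2 = 18 remainder 0
18 ÷ 2 = 9 remainder 0
9 ÷ 2 = 4 remainder 1
4 ÷ 2 = 2 remainder 0
2 ÷ 2 = 1 remainder 0
1 ÷ 2 = 0 remainder 1
Reading remainders bottom to top: 100100001111



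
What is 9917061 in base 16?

Using repeated division by 16 (digits 10–15 are A–F):
9917061 ÷ 16 = 619816 remainder 5
619816 ÷ 16 = 38738 remainder 8
38738 ÷ 16 = 2421 remainder 2
2421 ÷ 16 = 151 remainder 5
151 ÷ 16 = 9 remainder 7
9 ÷ 16 = 0 remainder 9
Reading remainders bottom to top: 975285



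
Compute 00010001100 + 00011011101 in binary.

Add column by column from the right: bit + bit + carry-in; write the sum mod 2, carry 1 when the sum is 2 or 3.
carry:  00100111000
        00010001100
+       00011011101
-------------------
       000101101001
(the carry out of the leftmost column, 0, becomes the leading bit)
Decimal check:
  00010001100 = 128 + 8 + 4 = 140
  00011011101 = 128 + 64 + 16 + 8 + 4 + 1 = 221
  140 + 221 = 361, and 000101101001 = 256 + 64 + 32 + 8 + 1 = 361 ✓



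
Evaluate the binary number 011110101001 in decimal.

Sum of powers of 2 for each 1-bit:
2^0 + 2^3 + 2^5 + 2^7 + 2^8 + 2^9 + 2^10
= 1 + 8 + 32 + 128 + 256 + 512 + 1024
= 1961



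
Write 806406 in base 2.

Using repeated division by 2:
806406 ÷ 2 = 403203 remainder 0
403203 ÷ 2 = 201601 remainder 1
201601 ÷ 2 = 100800 remainder 1
100800 ÷ 2 = 50400 remainder 0
50400 ÷ 2 = 25200 remainder 0
25200 ÷ 2 = 12600 remainder 0
12600 ÷ 2 = 6300 remainder 0
6300 ÷ 2 = 3150 remainder 0
3150 ÷ 2 = 1575 remainder 0
1575 ÷ 2 = 787 remainder 1
787 ÷ 2 = 393 remainder 1
393 ÷ 2 = 196 remainder 1
196 ÷ 2 = 98 remainder 0
98 ÷ 2 = 49 remainder 0
49 ÷ 2 = 24 remainder 1
24 ÷ 2 = 12 remainder 0
12 ÷ 2 = 6 remainder 0
6 ÷ 2 = 3 remainder 0
3 ÷ 2 = 1 remainder 1
1 ÷ 2 = 0 remainder 1
Reading remainders bottom to top: 11000100111000000110



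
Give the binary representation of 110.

Using repeated division by 2:
110 ÷ 2 = 55 remainder 0
55 ÷ 2 = 27 remainder 1
27 ÷ 2 = 13 remainder 1
13 ÷ 2 = 6 remainder 1
6 ÷ 2 = 3 remainder 0
3 ÷ 2 = 1 remainder 1
1 ÷ 2 = 0 remainder 1
Reading remainders bottom to top: 1101110



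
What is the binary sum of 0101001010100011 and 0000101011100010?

Add column by column from the right: bit + bit + carry-in; write the sum mod 2, carry 1 when the sum is 2 or 3.
carry:  0000010111000100
        0101001010100011
+       0000101011100010
------------------------
       00101110110000101
(the carry out of the leftmost column, 0, becomes the leading bit)
Decimal check:
  0101001010100011 = 16384 + 4096 + 512 + 128 + 32 + 2 + 1 = 21155
  0000101011100010 = 2048 + 512 + 128 + 64 + 32 + 2 = 2786
  21155 + 2786 = 23941, and 00101110110000101 = 16384 + 4096 + 2048 + 1024 + 256 + 128 + 4 + 1 = 23941 ✓



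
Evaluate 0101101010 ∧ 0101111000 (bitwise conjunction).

AND: 1 only when both bits are 1
  0101101010
& 0101111000
------------
  0101101000
Decimal: 362 & 376 = 360



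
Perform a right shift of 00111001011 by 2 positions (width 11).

Original: 00111001011 (decimal 459)
Shift right by 2 positions
Drop the 2 low bits; fill with zeros on the left
Result: 00001110010 (decimal 114)
Equivalent: 459 >> 2 = 459 ÷ 2^2 = 114



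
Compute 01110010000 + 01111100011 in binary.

Add column by column from the right: bit + bit + carry-in; write the sum mod 2, carry 1 when the sum is 2 or 3.
carry:  11100000000
        01110010000
+       01111100011
-------------------
       011101110011
(the carry out of the leftmost column, 0, becomes the leading bit)
Decimal check:
  01110010000 = 512 + 256 + 128 + 16 = 912
  01111100011 = 512 + 256 + 128 + 64 + 32 + 2 + 1 = 995
  912 + 995 = 1907, and 011101110011 = 1024 + 512 + 256 + 64 + 32 + 16 + 2 + 1 = 1907 ✓



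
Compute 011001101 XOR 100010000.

XOR: 1 when bits differ
  011001101
^ 100010000
-----------
  111011101
Decimal: 205 ^ 272 = 477



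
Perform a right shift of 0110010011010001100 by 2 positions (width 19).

Original: 0110010011010001100 (decimal 206476)
Shift right by 2 positions
Drop the 2 low bits; fill with zeros on the left
Result: 0001100100110100011 (decimal 51619)
Equivalent: 206476 >> 2 = 206476 ÷ 2^2 = 51619



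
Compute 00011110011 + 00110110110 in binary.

Add column by column from the right: bit + bit + carry-in; write the sum mod 2, carry 1 when the sum is 2 or 3.
carry:  01111101100
        00011110011
+       00110110110
-------------------
       001010101001
(the carry out of the leftmost column, 0, becomes the leading bit)
Decimal check:
  00011110011 = 128 + 64 + 32 + 16 + 2 + 1 = 243
  00110110110 = 256 + 128 + 32 + 16 + 4 + 2 = 438
  243 + 438 = 681, and 001010101001 = 512 + 128 + 32 + 8 + 1 = 681 ✓



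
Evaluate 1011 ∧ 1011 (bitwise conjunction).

AND: 1 only when both bits are 1
  1011
& 1011
------
  1011
Decimal: 11 & 11 = 11



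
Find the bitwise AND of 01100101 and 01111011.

AND: 1 only when both bits are 1
  01100101
& 01111011
----------
  01100001
Decimal: 101 & 123 = 97



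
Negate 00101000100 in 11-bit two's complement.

Original: 00101000100
Step 1 - Invert all bits: 11010111011
Step 2 - Add 1: 11010111100
Verification: 00101000100 + 11010111100 = 100000000000; discarding the end carry (carry out of the top bit) leaves the 11-bit value 00000000000, as required for x + (-x)



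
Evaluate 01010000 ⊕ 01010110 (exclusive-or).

XOR: 1 when bits differ
  01010000
^ 01010110
----------
  00000110
Decimal: 80 ^ 86 = 6



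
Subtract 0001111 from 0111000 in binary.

Method 1 - Direct subtraction (column by column from the right: bit − bit − borrow-in; if negative, add 2 and borrow 1 from the next column):
borrow: 0011110
        0111000
-       0001111
---------------
        0101001

Method 2 - Add two's complement:
Two's complement of 0001111: invert → 1110000, add 1 → 1110001
  0111000
+ 1110001
---------
 10101001  (end carry out of the top bit = 1)
Discarding the end carry: 0101001
Decimal check:
  0111000 = 32 + 16 + 8 = 56
  0001111 = 8 + 4 + 2 + 1 = 15
  56 - 15 = 41, and 0101001 = 32 + 8 + 1 = 41 ✓



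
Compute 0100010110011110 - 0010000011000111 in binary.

Method 1 - Direct subtraction (column by column from the right: bit − bit − borrow-in; if negative, add 2 and borrow 1 from the next column):
borrow: 0100000110001110
        0100010110011110
-       0010000011000111
------------------------
        0010010011010111

Method 2 - Add two's complement:
Two's complement of 0010000011000111: invert → 1101111100111000, add 1 → 1101111100111001
  0100010110011110
+ 1101111100111001
------------------
 10010010011010111  (end carry out of the top bit = 1)
Discarding the end carry: 0010010011010111
Decimal check:
  0100010110011110 = 16384 + 1024 + 256 + 128 + 16 + 8 + 4 + 2 = 17822
  0010000011000111 = 8192 + 128 + 64 + 4 + 2 + 1 = 8391
  17822 - 8391 = 9431, and 0010010011010111 = 8192 + 1024 + 128 + 64 + 16 + 4 + 2 + 1 = 9431 ✓



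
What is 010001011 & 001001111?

AND: 1 only when both bits are 1
  010001011
& 001001111
-----------
  000001011
Decimal: 139 & 79 = 11



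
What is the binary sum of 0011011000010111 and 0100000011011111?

Add column by column from the right: bit + bit + carry-in; write the sum mod 2, carry 1 when the sum is 2 or 3.
carry:  0000000000111110
        0011011000010111
+       0100000011011111
------------------------
       00111011011110110
(the carry out of the leftmost column, 0, becomes the leading bit)
Decimal check:
  0011011000010111 = 8192 + 4096 + 1024 + 512 + 16 + 4 + 2 + 1 = 13847
  0100000011011111 = 16384 + 128 + 64 + 16 + 8 + 4 + 2 + 1 = 16607
  13847 + 16607 = 30454, and 00111011011110110 = 16384 + 8192 + 4096 + 1024 + 512 + 128 + 64 + 32 + 16 + 4 + 2 = 30454 ✓



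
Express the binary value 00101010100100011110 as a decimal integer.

Sum of powers of 2 for each 1-bit:
2^1 + 2^2 + 2^3 + 2^4 + 2^8 + 2^11 + 2^13 + 2^15 + 2^17
= 2 + 4 + 8 + 16 + 256 + 2048 + 8192 + 32768 + 131072
= 174366



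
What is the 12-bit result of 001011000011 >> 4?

Original: 001011000011 (decimal 707)
Shift right by 4 positions
Drop the 4 low bits; fill with zeros on the left
Result: 000000101100 (decimal 44)
Equivalent: 707 >> 4 = 707 ÷ 2^4 = 44



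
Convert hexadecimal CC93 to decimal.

Expand by place value (powers of 16):
Digit values: C = 12
CC93 = 12 × 16^3 + 12 × 16^2 + 9 × 16^1 + 3 × 16^0
= 12 × 4096 + 12 × 256 + 9 × 16 + 3 × 1
= 49152 + 3072 + 144 + 3
= 52371



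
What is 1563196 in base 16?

Using repeated division by 16 (digits 10–15 are A–F):
1563196 ÷ 16 = 97699 remainder 12 (C)
97699 ÷ 16 = 6106 remainder 3
6106 ÷ 16 = 381 remainder 10 (A)
381 ÷ 16 = 23 remainder 13 (D)
23 ÷ 16 = 1 remainder 7
1 ÷ 16 = 0 remainder 1
Reading remainders bottom to top: 17DA3C



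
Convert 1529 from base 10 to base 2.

Using repeated division by 2:
1529 ÷ 2 = 764 remainder 1
764 ÷ 2 = 382 remainder 0
382 ÷ 2 = 191 remainder 0
191 ÷ 2 = 95 remainder 1
95 ÷ 2 = 47 remainder 1
47 ÷ 2 = 23 remainder 1
23 ÷ 2 = 11 remainder 1
11 ÷ 2 = 5 remainder 1
5 ÷ 2 = 2 remainder 1
2 ÷ 2 = 1 remainder 0
1 ÷ 2 = 0 remainder 1
Reading remainders bottom to top: 10111111001



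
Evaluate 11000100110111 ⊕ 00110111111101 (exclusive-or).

XOR: 1 when bits differ
  11000100110111
^ 00110111111101
----------------
  11110011001010
Decimal: 12599 ^ 3581 = 15562



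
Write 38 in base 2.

Using repeated division by 2:
38 ÷ 2 = 19 remainder 0
19 ÷ 2 = 9 remainder 1
9 ÷ 2 = 4 remainder 1
4 ÷ 2 = 2 remainder 0
2 ÷ 2 = 1 remainder 0
1 ÷ 2 = 0 remainder 1
Reading remainders bottom to top: 100110



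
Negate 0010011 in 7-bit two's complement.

Original: 0010011
Step 1 - Invert all bits: 1101100
Step 2 - Add 1: 1101101
Verification: 0010011 + 1101101 = 10000000; discarding the end carry (carry out of the top bit) leaves the 7-bit value 0000000, as required for x + (-x)



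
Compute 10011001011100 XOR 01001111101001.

XOR: 1 when bits differ
  10011001011100
^ 01001111101001
----------------
  11010110110101
Decimal: 9820 ^ 5097 = 13749



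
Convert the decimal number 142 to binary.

Using repeated division by 2:
142 ÷ 2 = 71 remainder 0
71 ÷ 2 = 35 remainder 1
35 ÷ 2 = 17 remainder 1
17 ÷ 2 = 8 remainder 1
8 ÷ 2 = 4 remainder 0
4 ÷ 2 = 2 remainder 0
2 ÷ 2 = 1 remainder 0
1 ÷ 2 = 0 remainder 1
Reading remainders bottom to top: 10001110

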